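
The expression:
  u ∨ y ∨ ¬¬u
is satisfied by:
  {y: True, u: True}
  {y: True, u: False}
  {u: True, y: False}


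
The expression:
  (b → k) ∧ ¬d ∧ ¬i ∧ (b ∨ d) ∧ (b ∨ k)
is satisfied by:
  {b: True, k: True, i: False, d: False}


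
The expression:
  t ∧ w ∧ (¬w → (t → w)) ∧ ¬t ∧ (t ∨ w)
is never true.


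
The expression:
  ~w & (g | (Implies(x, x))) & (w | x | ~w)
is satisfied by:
  {w: False}


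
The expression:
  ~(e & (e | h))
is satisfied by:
  {e: False}


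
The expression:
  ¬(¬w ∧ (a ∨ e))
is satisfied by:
  {w: True, e: False, a: False}
  {a: True, w: True, e: False}
  {w: True, e: True, a: False}
  {a: True, w: True, e: True}
  {a: False, e: False, w: False}


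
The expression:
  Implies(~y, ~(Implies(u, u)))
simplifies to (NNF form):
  y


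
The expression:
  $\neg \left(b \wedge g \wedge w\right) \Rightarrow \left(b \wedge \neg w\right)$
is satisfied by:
  {g: True, b: True, w: False}
  {b: True, w: False, g: False}
  {g: True, w: True, b: True}


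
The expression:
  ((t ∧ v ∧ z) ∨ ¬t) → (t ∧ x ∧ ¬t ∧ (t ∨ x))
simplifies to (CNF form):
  t ∧ (¬v ∨ ¬z)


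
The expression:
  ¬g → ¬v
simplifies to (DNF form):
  g ∨ ¬v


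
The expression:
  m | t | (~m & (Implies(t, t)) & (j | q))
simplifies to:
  j | m | q | t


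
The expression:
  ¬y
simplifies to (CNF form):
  ¬y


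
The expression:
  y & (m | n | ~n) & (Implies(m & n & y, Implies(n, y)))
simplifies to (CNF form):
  y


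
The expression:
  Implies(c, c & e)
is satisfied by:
  {e: True, c: False}
  {c: False, e: False}
  {c: True, e: True}


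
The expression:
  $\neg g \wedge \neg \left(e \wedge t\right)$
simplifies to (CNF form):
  $\neg g \wedge \left(\neg e \vee \neg t\right)$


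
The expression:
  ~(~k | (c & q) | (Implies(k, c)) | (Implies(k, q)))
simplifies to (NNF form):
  k & ~c & ~q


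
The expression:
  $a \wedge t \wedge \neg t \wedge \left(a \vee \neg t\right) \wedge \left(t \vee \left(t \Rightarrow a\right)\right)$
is never true.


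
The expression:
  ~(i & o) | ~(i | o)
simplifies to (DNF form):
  ~i | ~o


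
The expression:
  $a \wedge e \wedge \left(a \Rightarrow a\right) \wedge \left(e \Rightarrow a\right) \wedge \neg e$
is never true.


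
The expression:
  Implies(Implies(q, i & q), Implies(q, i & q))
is always true.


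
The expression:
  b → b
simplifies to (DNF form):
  True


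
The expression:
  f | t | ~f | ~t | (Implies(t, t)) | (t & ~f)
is always true.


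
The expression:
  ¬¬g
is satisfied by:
  {g: True}


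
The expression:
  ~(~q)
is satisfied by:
  {q: True}


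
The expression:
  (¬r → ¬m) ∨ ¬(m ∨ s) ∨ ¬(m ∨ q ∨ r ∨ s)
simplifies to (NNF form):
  r ∨ ¬m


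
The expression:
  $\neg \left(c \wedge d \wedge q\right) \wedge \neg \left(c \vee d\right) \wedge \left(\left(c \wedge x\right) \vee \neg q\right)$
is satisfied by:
  {q: False, d: False, c: False}


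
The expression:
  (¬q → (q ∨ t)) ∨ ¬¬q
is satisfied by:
  {t: True, q: True}
  {t: True, q: False}
  {q: True, t: False}


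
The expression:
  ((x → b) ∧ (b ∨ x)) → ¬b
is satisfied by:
  {b: False}


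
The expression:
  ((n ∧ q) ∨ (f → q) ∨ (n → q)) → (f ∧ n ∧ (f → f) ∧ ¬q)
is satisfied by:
  {n: True, f: True, q: False}


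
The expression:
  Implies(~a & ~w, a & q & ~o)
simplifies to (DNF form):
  a | w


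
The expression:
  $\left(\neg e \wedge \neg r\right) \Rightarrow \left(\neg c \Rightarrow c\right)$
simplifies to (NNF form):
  $c \vee e \vee r$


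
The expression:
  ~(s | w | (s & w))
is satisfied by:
  {w: False, s: False}


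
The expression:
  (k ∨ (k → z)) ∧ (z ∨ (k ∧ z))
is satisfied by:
  {z: True}


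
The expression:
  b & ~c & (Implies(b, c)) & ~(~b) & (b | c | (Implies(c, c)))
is never true.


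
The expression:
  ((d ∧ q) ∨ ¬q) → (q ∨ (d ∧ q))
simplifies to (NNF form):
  q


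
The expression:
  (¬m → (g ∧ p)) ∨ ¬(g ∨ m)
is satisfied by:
  {m: True, p: True, g: False}
  {m: True, g: False, p: False}
  {p: True, g: False, m: False}
  {p: False, g: False, m: False}
  {m: True, p: True, g: True}
  {m: True, g: True, p: False}
  {p: True, g: True, m: False}


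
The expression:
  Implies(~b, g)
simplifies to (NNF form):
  b | g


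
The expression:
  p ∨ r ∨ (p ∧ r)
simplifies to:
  p ∨ r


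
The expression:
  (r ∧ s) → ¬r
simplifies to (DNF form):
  ¬r ∨ ¬s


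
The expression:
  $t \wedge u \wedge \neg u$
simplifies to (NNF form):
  $\text{False}$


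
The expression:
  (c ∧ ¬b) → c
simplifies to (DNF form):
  True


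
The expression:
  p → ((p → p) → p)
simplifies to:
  True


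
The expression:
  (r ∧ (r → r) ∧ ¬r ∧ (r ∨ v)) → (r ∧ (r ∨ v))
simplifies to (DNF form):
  True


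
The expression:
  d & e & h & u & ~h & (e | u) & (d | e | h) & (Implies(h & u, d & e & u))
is never true.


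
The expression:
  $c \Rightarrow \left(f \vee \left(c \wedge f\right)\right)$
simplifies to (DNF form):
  $f \vee \neg c$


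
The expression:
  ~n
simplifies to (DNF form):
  ~n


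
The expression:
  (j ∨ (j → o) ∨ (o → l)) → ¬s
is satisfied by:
  {s: False}


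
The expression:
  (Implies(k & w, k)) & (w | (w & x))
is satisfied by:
  {w: True}


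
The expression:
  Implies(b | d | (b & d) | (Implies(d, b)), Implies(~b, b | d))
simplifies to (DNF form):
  b | d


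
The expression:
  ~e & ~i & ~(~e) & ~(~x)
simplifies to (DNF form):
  False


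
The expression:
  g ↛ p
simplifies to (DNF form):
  g ∧ ¬p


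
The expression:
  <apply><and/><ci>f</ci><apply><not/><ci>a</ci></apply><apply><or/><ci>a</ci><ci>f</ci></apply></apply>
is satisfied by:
  {f: True, a: False}


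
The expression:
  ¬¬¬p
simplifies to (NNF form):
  ¬p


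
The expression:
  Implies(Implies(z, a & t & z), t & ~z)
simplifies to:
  (t & ~z) | (z & ~a) | (z & ~t)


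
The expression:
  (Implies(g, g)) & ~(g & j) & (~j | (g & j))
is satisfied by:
  {j: False}


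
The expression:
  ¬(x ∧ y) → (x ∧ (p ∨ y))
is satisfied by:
  {y: True, p: True, x: True}
  {y: True, x: True, p: False}
  {p: True, x: True, y: False}


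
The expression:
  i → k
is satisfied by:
  {k: True, i: False}
  {i: False, k: False}
  {i: True, k: True}


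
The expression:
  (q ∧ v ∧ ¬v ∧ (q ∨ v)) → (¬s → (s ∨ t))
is always true.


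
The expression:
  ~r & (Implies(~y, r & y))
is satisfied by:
  {y: True, r: False}


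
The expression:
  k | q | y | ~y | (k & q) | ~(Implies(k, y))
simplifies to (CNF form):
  True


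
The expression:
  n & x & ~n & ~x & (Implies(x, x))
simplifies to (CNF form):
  False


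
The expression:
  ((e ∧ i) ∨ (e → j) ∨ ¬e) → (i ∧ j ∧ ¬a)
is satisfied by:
  {e: True, a: False, j: False, i: False}
  {a: True, e: True, i: False, j: False}
  {i: True, j: True, e: True, a: False}
  {i: True, j: True, e: False, a: False}


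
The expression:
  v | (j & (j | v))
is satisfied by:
  {v: True, j: True}
  {v: True, j: False}
  {j: True, v: False}


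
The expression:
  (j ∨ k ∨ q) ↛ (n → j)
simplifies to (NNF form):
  n ∧ ¬j ∧ (k ∨ q)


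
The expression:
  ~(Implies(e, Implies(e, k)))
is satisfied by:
  {e: True, k: False}


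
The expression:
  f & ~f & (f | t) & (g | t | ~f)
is never true.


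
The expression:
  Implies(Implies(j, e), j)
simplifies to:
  j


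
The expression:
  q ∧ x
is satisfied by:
  {x: True, q: True}


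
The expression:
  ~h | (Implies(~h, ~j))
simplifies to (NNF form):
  True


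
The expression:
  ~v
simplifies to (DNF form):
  ~v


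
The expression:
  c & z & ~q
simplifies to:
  c & z & ~q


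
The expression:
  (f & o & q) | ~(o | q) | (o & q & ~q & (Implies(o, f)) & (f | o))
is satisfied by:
  {f: True, q: False, o: False}
  {f: False, q: False, o: False}
  {o: True, q: True, f: True}


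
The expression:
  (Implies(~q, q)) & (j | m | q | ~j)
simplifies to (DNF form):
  q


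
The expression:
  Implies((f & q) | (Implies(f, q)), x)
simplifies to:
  x | (f & ~q)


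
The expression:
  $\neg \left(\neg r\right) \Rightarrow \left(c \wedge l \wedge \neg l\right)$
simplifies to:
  $\neg r$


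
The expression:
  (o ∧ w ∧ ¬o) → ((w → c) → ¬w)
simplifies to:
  True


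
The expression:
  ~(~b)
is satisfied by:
  {b: True}


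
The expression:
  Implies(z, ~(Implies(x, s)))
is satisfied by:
  {x: True, z: False, s: False}
  {x: False, z: False, s: False}
  {s: True, x: True, z: False}
  {s: True, x: False, z: False}
  {z: True, x: True, s: False}


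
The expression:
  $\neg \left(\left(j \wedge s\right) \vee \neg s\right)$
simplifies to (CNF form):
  $s \wedge \neg j$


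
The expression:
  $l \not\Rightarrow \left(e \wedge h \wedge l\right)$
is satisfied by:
  {l: True, h: False, e: False}
  {e: True, l: True, h: False}
  {h: True, l: True, e: False}


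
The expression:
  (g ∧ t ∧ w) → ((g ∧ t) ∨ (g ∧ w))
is always true.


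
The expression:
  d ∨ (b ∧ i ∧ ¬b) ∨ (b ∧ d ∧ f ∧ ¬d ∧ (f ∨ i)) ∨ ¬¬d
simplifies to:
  d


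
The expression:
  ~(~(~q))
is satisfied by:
  {q: False}


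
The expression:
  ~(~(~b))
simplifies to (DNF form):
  ~b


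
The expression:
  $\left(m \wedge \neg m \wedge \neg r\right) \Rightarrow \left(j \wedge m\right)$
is always true.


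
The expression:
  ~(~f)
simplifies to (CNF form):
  f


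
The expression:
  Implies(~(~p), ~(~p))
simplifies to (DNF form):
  True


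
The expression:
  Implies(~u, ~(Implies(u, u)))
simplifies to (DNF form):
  u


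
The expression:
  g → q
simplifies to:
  q ∨ ¬g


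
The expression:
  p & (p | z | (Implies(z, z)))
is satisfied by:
  {p: True}


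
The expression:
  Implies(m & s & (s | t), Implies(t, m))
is always true.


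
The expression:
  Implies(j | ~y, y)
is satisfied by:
  {y: True}


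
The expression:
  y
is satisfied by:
  {y: True}


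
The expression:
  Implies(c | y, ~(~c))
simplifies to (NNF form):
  c | ~y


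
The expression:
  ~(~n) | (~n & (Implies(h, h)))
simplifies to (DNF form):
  True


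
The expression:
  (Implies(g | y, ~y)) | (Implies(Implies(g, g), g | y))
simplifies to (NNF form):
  True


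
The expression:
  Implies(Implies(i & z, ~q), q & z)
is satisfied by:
  {z: True, q: True}


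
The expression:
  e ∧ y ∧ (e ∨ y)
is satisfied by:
  {e: True, y: True}


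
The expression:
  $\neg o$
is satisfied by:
  {o: False}


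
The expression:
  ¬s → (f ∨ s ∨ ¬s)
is always true.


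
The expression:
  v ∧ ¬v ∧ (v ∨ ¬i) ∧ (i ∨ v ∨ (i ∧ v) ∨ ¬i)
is never true.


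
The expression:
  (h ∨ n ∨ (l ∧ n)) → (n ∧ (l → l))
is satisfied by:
  {n: True, h: False}
  {h: False, n: False}
  {h: True, n: True}


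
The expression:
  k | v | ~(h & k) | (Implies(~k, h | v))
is always true.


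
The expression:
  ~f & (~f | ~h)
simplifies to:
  ~f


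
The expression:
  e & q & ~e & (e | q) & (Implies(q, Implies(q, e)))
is never true.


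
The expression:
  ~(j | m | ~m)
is never true.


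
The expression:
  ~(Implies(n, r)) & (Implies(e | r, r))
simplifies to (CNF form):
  n & ~e & ~r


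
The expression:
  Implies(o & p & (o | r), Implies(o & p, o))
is always true.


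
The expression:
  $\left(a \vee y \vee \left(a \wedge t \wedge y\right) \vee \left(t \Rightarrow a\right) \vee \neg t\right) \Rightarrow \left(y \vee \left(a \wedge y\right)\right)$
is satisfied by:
  {y: True, t: True, a: False}
  {y: True, t: False, a: False}
  {y: True, a: True, t: True}
  {y: True, a: True, t: False}
  {t: True, a: False, y: False}


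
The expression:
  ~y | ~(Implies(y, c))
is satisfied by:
  {c: False, y: False}
  {y: True, c: False}
  {c: True, y: False}


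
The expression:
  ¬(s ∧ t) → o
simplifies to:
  o ∨ (s ∧ t)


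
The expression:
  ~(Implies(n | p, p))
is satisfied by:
  {n: True, p: False}


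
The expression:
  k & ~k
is never true.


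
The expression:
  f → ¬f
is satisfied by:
  {f: False}


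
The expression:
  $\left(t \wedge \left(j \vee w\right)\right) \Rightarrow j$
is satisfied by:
  {j: True, w: False, t: False}
  {w: False, t: False, j: False}
  {j: True, t: True, w: False}
  {t: True, w: False, j: False}
  {j: True, w: True, t: False}
  {w: True, j: False, t: False}
  {j: True, t: True, w: True}


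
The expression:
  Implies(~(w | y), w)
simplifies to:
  w | y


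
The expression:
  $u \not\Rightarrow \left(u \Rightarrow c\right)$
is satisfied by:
  {u: True, c: False}


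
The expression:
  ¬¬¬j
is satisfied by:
  {j: False}


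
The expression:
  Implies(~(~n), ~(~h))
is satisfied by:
  {h: True, n: False}
  {n: False, h: False}
  {n: True, h: True}


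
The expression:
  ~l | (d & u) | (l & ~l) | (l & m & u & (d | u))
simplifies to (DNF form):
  ~l | (d & u) | (m & u)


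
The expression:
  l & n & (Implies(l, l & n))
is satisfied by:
  {n: True, l: True}


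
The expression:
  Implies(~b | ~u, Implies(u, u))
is always true.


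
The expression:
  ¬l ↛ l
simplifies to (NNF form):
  True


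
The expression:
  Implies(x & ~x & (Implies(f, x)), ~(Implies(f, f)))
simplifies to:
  True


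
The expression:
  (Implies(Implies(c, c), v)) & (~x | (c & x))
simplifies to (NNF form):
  v & (c | ~x)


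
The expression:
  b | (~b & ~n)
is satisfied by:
  {b: True, n: False}
  {n: False, b: False}
  {n: True, b: True}


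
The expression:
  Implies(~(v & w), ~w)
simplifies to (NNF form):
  v | ~w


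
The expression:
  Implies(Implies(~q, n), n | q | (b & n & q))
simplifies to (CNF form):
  True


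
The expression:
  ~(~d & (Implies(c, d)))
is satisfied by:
  {d: True, c: True}
  {d: True, c: False}
  {c: True, d: False}


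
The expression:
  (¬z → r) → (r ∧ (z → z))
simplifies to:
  r ∨ ¬z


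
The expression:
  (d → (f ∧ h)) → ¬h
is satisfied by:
  {d: True, f: False, h: False}
  {f: False, h: False, d: False}
  {d: True, f: True, h: False}
  {f: True, d: False, h: False}
  {h: True, d: True, f: False}


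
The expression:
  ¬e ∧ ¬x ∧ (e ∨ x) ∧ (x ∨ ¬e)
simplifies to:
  False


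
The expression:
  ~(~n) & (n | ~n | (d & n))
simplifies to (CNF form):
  n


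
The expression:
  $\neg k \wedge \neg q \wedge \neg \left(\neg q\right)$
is never true.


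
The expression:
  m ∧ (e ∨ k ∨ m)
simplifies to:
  m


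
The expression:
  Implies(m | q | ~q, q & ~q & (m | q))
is never true.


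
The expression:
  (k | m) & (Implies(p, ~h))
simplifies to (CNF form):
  (k | m) & (~h | ~p) & (k | m | ~h) & (k | m | ~p) & (k | ~h | ~p) & (m | ~h | ~p) & (k | m | ~h | ~p)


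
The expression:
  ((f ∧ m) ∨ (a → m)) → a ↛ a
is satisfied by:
  {a: True, m: False}


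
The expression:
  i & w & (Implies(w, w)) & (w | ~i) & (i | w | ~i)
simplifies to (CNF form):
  i & w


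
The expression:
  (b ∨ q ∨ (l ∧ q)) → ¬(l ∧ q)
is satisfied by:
  {l: False, q: False}
  {q: True, l: False}
  {l: True, q: False}


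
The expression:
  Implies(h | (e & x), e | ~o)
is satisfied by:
  {e: True, h: False, o: False}
  {h: False, o: False, e: False}
  {o: True, e: True, h: False}
  {o: True, h: False, e: False}
  {e: True, h: True, o: False}
  {h: True, e: False, o: False}
  {o: True, h: True, e: True}


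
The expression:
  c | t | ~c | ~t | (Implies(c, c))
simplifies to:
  True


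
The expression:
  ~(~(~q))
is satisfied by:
  {q: False}


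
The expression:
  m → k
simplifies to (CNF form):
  k ∨ ¬m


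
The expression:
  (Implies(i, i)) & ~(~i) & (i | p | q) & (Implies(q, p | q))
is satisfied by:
  {i: True}


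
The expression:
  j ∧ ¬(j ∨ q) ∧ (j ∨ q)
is never true.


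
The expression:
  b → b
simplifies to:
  True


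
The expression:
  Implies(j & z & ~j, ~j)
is always true.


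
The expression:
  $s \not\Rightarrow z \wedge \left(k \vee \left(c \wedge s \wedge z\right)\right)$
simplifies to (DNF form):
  $k \wedge s \wedge \neg z$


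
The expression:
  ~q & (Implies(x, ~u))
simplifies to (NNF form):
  ~q & (~u | ~x)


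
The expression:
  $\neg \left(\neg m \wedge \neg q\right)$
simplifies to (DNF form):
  $m \vee q$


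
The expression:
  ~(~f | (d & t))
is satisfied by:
  {f: True, t: False, d: False}
  {d: True, f: True, t: False}
  {t: True, f: True, d: False}


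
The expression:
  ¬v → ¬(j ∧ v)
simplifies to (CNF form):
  True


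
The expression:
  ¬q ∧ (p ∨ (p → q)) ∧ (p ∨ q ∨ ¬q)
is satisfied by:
  {q: False}


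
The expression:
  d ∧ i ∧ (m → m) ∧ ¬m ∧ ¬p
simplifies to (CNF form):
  d ∧ i ∧ ¬m ∧ ¬p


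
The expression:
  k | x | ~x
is always true.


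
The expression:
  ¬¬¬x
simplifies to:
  ¬x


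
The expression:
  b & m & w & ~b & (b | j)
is never true.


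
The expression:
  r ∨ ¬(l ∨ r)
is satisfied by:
  {r: True, l: False}
  {l: False, r: False}
  {l: True, r: True}


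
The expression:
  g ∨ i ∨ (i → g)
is always true.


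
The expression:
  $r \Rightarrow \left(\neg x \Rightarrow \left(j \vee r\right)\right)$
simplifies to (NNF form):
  $\text{True}$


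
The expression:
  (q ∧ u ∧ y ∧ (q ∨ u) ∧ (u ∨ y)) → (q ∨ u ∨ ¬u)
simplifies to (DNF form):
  True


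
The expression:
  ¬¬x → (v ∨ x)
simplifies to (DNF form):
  True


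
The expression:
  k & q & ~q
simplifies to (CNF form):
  False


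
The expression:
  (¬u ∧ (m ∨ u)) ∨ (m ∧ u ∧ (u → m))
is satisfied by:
  {m: True}


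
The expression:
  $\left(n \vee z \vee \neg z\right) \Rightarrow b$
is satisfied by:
  {b: True}


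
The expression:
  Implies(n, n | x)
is always true.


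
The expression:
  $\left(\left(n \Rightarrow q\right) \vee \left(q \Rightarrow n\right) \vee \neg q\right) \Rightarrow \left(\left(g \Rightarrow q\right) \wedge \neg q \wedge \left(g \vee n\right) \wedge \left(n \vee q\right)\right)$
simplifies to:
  $n \wedge \neg g \wedge \neg q$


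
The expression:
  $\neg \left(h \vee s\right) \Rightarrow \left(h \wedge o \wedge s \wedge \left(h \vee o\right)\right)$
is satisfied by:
  {s: True, h: True}
  {s: True, h: False}
  {h: True, s: False}


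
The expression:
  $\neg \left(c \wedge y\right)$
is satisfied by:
  {c: False, y: False}
  {y: True, c: False}
  {c: True, y: False}


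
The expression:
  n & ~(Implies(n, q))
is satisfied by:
  {n: True, q: False}


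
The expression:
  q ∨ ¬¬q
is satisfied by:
  {q: True}


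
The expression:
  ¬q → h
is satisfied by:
  {q: True, h: True}
  {q: True, h: False}
  {h: True, q: False}


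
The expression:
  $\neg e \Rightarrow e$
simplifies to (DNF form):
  $e$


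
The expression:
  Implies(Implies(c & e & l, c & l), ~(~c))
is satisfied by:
  {c: True}


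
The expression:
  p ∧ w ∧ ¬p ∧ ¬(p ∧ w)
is never true.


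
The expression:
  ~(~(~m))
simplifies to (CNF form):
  ~m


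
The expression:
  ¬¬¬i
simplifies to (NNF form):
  ¬i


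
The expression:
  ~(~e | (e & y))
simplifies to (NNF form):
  e & ~y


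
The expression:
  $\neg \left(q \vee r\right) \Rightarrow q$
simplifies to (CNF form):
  $q \vee r$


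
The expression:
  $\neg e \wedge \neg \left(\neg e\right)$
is never true.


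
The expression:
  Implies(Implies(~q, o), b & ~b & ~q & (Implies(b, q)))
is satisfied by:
  {q: False, o: False}


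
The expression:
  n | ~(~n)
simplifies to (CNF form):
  n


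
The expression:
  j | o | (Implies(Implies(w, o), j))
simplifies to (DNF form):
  j | o | w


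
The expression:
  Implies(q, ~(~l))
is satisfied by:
  {l: True, q: False}
  {q: False, l: False}
  {q: True, l: True}


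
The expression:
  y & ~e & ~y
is never true.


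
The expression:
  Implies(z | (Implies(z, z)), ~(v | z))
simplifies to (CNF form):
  ~v & ~z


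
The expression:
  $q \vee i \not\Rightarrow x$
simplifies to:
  $q \vee \left(i \wedge \neg x\right)$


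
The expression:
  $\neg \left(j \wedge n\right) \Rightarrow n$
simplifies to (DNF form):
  $n$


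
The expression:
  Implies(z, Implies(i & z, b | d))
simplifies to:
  b | d | ~i | ~z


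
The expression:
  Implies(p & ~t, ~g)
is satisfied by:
  {t: True, p: False, g: False}
  {p: False, g: False, t: False}
  {g: True, t: True, p: False}
  {g: True, p: False, t: False}
  {t: True, p: True, g: False}
  {p: True, t: False, g: False}
  {g: True, p: True, t: True}


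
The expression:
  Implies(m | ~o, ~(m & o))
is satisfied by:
  {m: False, o: False}
  {o: True, m: False}
  {m: True, o: False}


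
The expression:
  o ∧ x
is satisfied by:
  {x: True, o: True}


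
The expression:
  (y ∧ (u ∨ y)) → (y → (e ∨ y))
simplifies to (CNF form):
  True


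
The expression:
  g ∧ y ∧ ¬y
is never true.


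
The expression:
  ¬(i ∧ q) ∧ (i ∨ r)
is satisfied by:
  {r: True, q: False, i: False}
  {i: True, r: True, q: False}
  {i: True, q: False, r: False}
  {r: True, q: True, i: False}


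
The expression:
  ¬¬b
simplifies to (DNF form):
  b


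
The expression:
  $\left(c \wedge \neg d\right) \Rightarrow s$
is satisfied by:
  {s: True, d: True, c: False}
  {s: True, c: False, d: False}
  {d: True, c: False, s: False}
  {d: False, c: False, s: False}
  {s: True, d: True, c: True}
  {s: True, c: True, d: False}
  {d: True, c: True, s: False}


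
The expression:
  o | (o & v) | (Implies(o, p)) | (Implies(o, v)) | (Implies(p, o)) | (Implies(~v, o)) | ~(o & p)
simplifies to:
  True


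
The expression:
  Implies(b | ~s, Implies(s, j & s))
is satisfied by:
  {j: True, s: False, b: False}
  {s: False, b: False, j: False}
  {j: True, b: True, s: False}
  {b: True, s: False, j: False}
  {j: True, s: True, b: False}
  {s: True, j: False, b: False}
  {j: True, b: True, s: True}


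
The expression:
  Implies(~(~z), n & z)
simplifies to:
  n | ~z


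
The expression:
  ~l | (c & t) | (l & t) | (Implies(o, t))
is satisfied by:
  {t: True, l: False, o: False}
  {l: False, o: False, t: False}
  {t: True, o: True, l: False}
  {o: True, l: False, t: False}
  {t: True, l: True, o: False}
  {l: True, t: False, o: False}
  {t: True, o: True, l: True}


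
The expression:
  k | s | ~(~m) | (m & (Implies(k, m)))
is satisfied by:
  {k: True, m: True, s: True}
  {k: True, m: True, s: False}
  {k: True, s: True, m: False}
  {k: True, s: False, m: False}
  {m: True, s: True, k: False}
  {m: True, s: False, k: False}
  {s: True, m: False, k: False}


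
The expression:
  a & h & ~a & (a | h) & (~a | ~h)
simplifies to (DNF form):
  False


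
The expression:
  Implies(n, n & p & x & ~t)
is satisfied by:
  {p: True, x: True, n: False, t: False}
  {p: True, x: False, n: False, t: False}
  {x: True, t: False, p: False, n: False}
  {t: False, x: False, p: False, n: False}
  {t: True, p: True, x: True, n: False}
  {t: True, p: True, x: False, n: False}
  {t: True, x: True, p: False, n: False}
  {t: True, x: False, p: False, n: False}
  {n: True, p: True, x: True, t: False}


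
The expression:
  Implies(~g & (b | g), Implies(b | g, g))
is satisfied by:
  {g: True, b: False}
  {b: False, g: False}
  {b: True, g: True}


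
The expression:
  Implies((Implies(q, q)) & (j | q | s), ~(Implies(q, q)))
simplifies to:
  ~j & ~q & ~s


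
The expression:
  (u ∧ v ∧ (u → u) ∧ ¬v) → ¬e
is always true.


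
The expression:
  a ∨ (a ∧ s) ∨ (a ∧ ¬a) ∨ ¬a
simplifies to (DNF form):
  True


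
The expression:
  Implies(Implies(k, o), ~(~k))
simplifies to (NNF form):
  k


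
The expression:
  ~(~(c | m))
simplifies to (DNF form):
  c | m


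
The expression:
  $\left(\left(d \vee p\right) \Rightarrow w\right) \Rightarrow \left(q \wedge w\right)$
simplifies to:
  $\left(d \wedge \neg w\right) \vee \left(p \wedge \neg w\right) \vee \left(q \wedge w\right)$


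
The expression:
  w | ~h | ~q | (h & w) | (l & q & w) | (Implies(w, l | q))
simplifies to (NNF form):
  True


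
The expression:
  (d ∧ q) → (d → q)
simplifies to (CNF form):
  True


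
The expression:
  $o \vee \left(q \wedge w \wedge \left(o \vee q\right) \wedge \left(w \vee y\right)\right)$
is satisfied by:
  {o: True, w: True, q: True}
  {o: True, w: True, q: False}
  {o: True, q: True, w: False}
  {o: True, q: False, w: False}
  {w: True, q: True, o: False}


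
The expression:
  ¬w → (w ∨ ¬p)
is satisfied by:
  {w: True, p: False}
  {p: False, w: False}
  {p: True, w: True}


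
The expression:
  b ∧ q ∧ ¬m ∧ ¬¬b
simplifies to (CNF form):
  b ∧ q ∧ ¬m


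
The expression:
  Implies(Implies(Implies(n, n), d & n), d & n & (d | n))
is always true.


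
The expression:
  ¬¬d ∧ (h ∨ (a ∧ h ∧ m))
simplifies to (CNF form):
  d ∧ h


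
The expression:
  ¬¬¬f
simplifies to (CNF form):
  ¬f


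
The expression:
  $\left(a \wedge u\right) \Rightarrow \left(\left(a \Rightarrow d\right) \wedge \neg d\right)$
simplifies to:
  $\neg a \vee \neg u$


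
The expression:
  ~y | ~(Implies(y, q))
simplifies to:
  ~q | ~y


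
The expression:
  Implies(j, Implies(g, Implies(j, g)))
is always true.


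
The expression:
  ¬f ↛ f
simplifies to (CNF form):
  True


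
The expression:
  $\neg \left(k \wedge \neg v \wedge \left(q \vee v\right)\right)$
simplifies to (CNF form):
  $v \vee \neg k \vee \neg q$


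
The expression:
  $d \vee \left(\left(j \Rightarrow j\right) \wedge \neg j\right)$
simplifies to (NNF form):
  $d \vee \neg j$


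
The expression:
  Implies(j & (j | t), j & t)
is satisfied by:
  {t: True, j: False}
  {j: False, t: False}
  {j: True, t: True}


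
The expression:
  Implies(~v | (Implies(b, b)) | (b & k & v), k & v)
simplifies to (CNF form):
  k & v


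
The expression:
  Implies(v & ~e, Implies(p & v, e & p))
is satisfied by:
  {e: True, p: False, v: False}
  {p: False, v: False, e: False}
  {e: True, v: True, p: False}
  {v: True, p: False, e: False}
  {e: True, p: True, v: False}
  {p: True, e: False, v: False}
  {e: True, v: True, p: True}


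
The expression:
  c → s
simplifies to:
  s ∨ ¬c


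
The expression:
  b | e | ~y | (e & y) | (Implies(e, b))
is always true.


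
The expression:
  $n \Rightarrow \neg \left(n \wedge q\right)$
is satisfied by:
  {q: False, n: False}
  {n: True, q: False}
  {q: True, n: False}


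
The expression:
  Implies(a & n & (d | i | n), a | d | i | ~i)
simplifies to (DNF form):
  True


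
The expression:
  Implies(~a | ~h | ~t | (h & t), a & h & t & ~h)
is never true.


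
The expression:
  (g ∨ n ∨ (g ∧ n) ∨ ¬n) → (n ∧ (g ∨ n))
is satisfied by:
  {n: True}


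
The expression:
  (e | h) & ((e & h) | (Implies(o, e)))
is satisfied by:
  {e: True, h: True, o: False}
  {e: True, o: False, h: False}
  {e: True, h: True, o: True}
  {e: True, o: True, h: False}
  {h: True, o: False, e: False}


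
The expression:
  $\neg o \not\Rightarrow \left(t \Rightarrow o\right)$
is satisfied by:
  {t: True, o: False}


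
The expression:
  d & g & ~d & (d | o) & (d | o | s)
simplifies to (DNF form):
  False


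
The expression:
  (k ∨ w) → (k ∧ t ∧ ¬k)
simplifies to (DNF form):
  ¬k ∧ ¬w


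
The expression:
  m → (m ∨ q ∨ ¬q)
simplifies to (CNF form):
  True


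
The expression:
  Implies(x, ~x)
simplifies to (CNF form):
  ~x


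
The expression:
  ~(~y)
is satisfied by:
  {y: True}


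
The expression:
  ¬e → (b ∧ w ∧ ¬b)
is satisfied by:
  {e: True}


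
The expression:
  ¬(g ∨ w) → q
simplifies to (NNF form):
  g ∨ q ∨ w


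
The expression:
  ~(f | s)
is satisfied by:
  {f: False, s: False}


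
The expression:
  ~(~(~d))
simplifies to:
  ~d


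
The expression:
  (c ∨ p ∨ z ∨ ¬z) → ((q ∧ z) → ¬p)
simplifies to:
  ¬p ∨ ¬q ∨ ¬z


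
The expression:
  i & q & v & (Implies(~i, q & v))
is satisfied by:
  {i: True, q: True, v: True}


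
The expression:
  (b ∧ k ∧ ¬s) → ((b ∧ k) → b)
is always true.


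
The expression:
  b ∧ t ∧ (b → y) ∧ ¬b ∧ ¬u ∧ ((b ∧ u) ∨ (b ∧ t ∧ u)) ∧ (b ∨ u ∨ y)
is never true.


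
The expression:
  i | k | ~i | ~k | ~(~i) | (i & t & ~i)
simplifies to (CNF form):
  True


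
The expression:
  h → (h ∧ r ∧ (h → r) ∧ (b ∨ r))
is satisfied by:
  {r: True, h: False}
  {h: False, r: False}
  {h: True, r: True}


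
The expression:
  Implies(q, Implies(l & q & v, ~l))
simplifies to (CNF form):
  ~l | ~q | ~v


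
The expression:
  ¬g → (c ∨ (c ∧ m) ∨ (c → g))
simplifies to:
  True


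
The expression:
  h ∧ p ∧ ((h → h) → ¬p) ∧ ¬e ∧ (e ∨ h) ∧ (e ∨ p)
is never true.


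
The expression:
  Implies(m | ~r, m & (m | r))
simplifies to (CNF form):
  m | r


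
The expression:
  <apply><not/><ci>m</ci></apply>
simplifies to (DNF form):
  <apply><not/><ci>m</ci></apply>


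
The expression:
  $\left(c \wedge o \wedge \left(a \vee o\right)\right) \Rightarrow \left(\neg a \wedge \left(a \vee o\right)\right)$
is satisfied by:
  {c: False, o: False, a: False}
  {a: True, c: False, o: False}
  {o: True, c: False, a: False}
  {a: True, o: True, c: False}
  {c: True, a: False, o: False}
  {a: True, c: True, o: False}
  {o: True, c: True, a: False}


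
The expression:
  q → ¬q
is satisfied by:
  {q: False}


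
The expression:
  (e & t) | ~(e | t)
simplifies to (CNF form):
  (e | ~e) & (e | ~t) & (t | ~e) & (t | ~t)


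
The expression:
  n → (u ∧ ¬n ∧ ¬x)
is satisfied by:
  {n: False}


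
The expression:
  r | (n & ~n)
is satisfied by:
  {r: True}


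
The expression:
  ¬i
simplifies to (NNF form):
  ¬i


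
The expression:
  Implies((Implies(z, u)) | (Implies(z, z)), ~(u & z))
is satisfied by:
  {u: False, z: False}
  {z: True, u: False}
  {u: True, z: False}


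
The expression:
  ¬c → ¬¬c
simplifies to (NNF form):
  c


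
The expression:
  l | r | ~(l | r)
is always true.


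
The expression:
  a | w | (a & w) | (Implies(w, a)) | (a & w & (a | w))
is always true.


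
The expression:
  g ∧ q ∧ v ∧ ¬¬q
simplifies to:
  g ∧ q ∧ v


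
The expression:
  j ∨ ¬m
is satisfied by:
  {j: True, m: False}
  {m: False, j: False}
  {m: True, j: True}


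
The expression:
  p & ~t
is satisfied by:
  {p: True, t: False}


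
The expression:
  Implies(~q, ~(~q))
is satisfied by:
  {q: True}


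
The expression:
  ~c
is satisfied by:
  {c: False}


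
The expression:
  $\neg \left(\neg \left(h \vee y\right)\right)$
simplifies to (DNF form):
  $h \vee y$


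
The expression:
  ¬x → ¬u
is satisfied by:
  {x: True, u: False}
  {u: False, x: False}
  {u: True, x: True}


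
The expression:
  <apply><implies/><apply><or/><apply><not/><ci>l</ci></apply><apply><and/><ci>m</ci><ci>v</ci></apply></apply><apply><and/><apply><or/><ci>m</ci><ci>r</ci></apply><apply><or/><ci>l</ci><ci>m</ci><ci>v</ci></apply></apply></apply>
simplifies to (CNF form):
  <apply><and/><apply><or/><ci>l</ci><ci>m</ci><ci>r</ci></apply><apply><or/><ci>l</ci><ci>m</ci><ci>v</ci></apply></apply>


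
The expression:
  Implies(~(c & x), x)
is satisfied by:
  {x: True}


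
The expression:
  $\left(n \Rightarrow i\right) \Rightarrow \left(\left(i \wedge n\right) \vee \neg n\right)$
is always true.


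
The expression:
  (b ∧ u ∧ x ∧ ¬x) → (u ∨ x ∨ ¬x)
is always true.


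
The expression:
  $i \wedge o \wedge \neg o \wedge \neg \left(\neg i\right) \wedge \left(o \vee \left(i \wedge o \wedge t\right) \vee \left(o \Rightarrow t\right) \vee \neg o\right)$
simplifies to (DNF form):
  $\text{False}$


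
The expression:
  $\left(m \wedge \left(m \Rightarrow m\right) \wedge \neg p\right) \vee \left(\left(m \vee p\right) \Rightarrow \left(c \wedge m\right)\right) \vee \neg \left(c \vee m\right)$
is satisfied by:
  {m: False, p: False, c: False}
  {c: True, m: False, p: False}
  {m: True, c: False, p: False}
  {c: True, m: True, p: False}
  {p: True, c: False, m: False}
  {c: True, p: True, m: True}


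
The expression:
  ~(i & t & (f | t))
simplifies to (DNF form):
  ~i | ~t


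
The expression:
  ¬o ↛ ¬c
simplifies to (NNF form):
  c ∧ ¬o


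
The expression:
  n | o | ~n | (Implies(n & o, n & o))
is always true.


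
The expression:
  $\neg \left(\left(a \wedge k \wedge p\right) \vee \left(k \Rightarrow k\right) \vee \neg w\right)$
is never true.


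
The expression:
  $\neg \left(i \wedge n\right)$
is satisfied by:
  {n: False, i: False}
  {i: True, n: False}
  {n: True, i: False}


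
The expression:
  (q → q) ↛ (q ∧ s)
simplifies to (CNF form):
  ¬q ∨ ¬s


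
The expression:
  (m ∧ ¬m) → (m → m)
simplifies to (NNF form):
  True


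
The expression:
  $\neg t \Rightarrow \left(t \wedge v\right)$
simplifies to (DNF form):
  $t$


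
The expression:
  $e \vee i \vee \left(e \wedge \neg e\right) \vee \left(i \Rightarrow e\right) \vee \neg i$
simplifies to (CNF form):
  $\text{True}$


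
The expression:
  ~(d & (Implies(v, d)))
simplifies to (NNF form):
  ~d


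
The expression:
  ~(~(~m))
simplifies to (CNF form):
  ~m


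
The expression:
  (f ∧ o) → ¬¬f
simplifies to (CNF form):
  True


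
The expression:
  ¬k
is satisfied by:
  {k: False}


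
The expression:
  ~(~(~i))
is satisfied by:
  {i: False}


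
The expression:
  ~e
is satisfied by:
  {e: False}


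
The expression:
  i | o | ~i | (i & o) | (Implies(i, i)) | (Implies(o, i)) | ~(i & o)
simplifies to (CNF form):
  True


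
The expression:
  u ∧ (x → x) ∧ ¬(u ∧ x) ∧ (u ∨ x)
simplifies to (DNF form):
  u ∧ ¬x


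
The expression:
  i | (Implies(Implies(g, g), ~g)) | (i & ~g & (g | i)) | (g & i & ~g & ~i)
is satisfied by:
  {i: True, g: False}
  {g: False, i: False}
  {g: True, i: True}


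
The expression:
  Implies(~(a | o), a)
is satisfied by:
  {a: True, o: True}
  {a: True, o: False}
  {o: True, a: False}


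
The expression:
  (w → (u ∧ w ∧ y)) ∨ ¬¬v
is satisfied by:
  {y: True, v: True, u: True, w: False}
  {y: True, v: True, u: False, w: False}
  {v: True, u: True, w: False, y: False}
  {v: True, u: False, w: False, y: False}
  {y: True, u: True, w: False, v: False}
  {y: True, u: False, w: False, v: False}
  {u: True, y: False, w: False, v: False}
  {u: False, y: False, w: False, v: False}
  {y: True, v: True, w: True, u: True}
  {y: True, v: True, w: True, u: False}
  {v: True, w: True, u: True, y: False}
  {v: True, w: True, u: False, y: False}
  {y: True, w: True, u: True, v: False}


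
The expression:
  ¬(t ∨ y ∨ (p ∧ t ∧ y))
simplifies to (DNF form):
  ¬t ∧ ¬y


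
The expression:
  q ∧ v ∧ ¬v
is never true.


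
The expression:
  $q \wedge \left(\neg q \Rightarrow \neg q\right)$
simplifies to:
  $q$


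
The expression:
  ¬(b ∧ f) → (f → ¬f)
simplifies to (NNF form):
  b ∨ ¬f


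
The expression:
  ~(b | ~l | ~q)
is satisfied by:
  {q: True, l: True, b: False}


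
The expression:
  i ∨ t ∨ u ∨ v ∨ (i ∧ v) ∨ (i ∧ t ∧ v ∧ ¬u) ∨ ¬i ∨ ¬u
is always true.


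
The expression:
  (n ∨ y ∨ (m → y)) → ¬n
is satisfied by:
  {n: False}


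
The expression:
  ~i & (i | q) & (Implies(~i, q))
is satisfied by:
  {q: True, i: False}


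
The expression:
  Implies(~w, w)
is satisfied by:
  {w: True}


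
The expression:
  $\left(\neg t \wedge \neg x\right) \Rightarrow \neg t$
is always true.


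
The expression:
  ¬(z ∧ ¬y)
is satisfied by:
  {y: True, z: False}
  {z: False, y: False}
  {z: True, y: True}


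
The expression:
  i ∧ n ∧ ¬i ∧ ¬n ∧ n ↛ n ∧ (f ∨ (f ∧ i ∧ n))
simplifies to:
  False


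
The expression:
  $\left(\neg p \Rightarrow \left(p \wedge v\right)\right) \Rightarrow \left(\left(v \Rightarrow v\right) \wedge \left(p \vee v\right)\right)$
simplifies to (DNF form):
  $\text{True}$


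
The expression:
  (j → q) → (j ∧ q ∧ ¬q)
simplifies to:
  j ∧ ¬q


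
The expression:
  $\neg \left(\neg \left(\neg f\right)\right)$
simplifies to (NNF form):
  $\neg f$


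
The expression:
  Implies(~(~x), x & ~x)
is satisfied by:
  {x: False}


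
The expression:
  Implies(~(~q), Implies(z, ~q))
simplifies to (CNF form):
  ~q | ~z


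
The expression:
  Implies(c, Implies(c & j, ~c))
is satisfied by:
  {c: False, j: False}
  {j: True, c: False}
  {c: True, j: False}


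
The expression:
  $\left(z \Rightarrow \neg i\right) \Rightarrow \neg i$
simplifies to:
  $z \vee \neg i$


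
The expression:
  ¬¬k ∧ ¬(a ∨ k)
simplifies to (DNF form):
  False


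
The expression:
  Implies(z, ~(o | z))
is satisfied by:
  {z: False}


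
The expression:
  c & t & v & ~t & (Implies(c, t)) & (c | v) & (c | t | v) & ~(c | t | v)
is never true.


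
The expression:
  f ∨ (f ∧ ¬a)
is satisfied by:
  {f: True}


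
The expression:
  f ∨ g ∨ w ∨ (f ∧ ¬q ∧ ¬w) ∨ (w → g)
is always true.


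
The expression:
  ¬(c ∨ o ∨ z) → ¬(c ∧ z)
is always true.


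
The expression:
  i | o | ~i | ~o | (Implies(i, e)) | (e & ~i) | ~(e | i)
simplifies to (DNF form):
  True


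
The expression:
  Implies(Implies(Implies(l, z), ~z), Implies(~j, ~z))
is always true.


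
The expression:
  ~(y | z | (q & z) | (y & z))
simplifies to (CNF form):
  ~y & ~z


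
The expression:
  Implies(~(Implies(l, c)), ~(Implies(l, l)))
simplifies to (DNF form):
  c | ~l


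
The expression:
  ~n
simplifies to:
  ~n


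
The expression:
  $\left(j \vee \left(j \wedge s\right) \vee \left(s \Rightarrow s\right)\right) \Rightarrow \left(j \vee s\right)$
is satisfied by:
  {s: True, j: True}
  {s: True, j: False}
  {j: True, s: False}
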